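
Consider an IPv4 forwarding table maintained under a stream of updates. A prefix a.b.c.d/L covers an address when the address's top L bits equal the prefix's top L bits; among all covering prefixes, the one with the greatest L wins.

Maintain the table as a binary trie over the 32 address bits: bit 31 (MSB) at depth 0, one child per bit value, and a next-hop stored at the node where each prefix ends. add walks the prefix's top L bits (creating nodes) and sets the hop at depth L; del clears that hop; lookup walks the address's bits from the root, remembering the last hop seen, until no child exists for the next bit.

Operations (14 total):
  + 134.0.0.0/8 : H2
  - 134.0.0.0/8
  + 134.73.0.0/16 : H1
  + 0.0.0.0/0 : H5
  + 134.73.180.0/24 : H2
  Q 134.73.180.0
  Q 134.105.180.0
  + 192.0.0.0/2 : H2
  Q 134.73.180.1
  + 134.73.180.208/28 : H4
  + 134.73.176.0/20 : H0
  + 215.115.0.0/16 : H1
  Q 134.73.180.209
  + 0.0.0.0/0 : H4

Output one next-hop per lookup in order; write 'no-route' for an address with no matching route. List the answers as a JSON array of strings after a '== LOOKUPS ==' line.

Process each operation:
  add 134.0.0.0/8 -> H2 at depth 8
  del 134.0.0.0/8 (clear depth 8)
  add 134.73.0.0/16 -> H1 at depth 16
  add 0.0.0.0/0 -> H5 at depth 0
  add 134.73.180.0/24 -> H2 at depth 24
  lookup 134.73.180.0: bits 100001100100100110110100 walk d0:H5→d1:-→d2:-→d3:-→d4:-→d5:-→d6:-→d7:-→d8:-→d9:-→d10:-→d11:-→d12:-→d13:-→d14:-→d15:-→d16:H1→d17:-→d18:-→d19:-→d20:-→d21:-→d22:-→d23:-→d24:H2 -> H2
  lookup 134.105.180.0: bits 1000011001 walk d0:H5→d1:-→d2:-→d3:-→d4:-→d5:-→d6:-→d7:-→d8:-→d9:-→d10:- -> H5
  add 192.0.0.0/2 -> H2 at depth 2
  lookup 134.73.180.1: bits 100001100100100110110100 walk d0:H5→d1:-→d2:-→d3:-→d4:-→d5:-→d6:-→d7:-→d8:-→d9:-→d10:-→d11:-→d12:-→d13:-→d14:-→d15:-→d16:H1→d17:-→d18:-→d19:-→d20:-→d21:-→d22:-→d23:-→d24:H2 -> H2
  add 134.73.180.208/28 -> H4 at depth 28
  add 134.73.176.0/20 -> H0 at depth 20
  add 215.115.0.0/16 -> H1 at depth 16
  lookup 134.73.180.209: bits 1000011001001001101101001101 walk d0:H5→d1:-→d2:-→d3:-→d4:-→d5:-→d6:-→d7:-→d8:-→d9:-→d10:-→d11:-→d12:-→d13:-→d14:-→d15:-→d16:H1→d17:-→d18:-→d19:-→d20:H0→d21:-→d22:-→d23:-→d24:H2→d25:-→d26:-→d27:-→d28:H4 -> H4
  add 0.0.0.0/0 -> H4 at depth 0

== LOOKUPS ==
["H2","H5","H2","H4"]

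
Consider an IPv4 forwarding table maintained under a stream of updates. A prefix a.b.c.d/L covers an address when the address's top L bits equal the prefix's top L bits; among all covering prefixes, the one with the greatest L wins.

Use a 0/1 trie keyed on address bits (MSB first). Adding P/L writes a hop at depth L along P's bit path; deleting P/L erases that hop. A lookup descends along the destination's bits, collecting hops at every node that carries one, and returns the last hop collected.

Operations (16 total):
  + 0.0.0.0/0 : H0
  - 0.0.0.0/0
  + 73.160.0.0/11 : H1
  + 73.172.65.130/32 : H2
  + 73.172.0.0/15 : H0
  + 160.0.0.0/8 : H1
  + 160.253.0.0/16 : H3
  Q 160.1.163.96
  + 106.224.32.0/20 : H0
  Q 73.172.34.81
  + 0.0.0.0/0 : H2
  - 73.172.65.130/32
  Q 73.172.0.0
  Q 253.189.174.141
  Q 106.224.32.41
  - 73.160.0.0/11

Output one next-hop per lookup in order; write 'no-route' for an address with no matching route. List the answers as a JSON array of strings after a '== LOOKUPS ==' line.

Trace:
  add 0.0.0.0/0 -> H0 at depth 0
  - 0.0.0.0/0 clear@0
  add 73.160.0.0/11 -> H1 at depth 11
  add 73.172.65.130/32 -> H2 at depth 32
  add 73.172.0.0/15 -> H0 at depth 15
  add 160.0.0.0/8 -> H1 at depth 8
  add 160.253.0.0/16 -> H3 at depth 16
  lookup 160.1.163.96: bits 10100000 walk d0:-→d1:-→d2:-→d3:-→d4:-→d5:-→d6:-→d7:-→d8:H1 -> H1
  add 106.224.32.0/20 -> H0 at depth 20
  lookup 73.172.34.81: bits 01001001101011000 walk d0:-→d1:-→d2:-→d3:-→d4:-→d5:-→d6:-→d7:-→d8:-→d9:-→d10:-→d11:H1→d12:-→d13:-→d14:-→d15:H0→d16:-→d17:- -> H0
  add 0.0.0.0/0 -> H2 at depth 0
  - 73.172.65.130/32 clear@32
  lookup 73.172.0.0: bits 01001001101011000 walk d0:H2→d1:-→d2:-→d3:-→d4:-→d5:-→d6:-→d7:-→d8:-→d9:-→d10:-→d11:H1→d12:-→d13:-→d14:-→d15:H0→d16:-→d17:- -> H0
  lookup 253.189.174.141: bits 1 walk d0:H2→d1:- -> H2
  lookup 106.224.32.41: bits 01101010111000000010 walk d0:H2→d1:-→d2:-→d3:-→d4:-→d5:-→d6:-→d7:-→d8:-→d9:-→d10:-→d11:-→d12:-→d13:-→d14:-→d15:-→d16:-→d17:-→d18:-→d19:-→d20:H0 -> H0
  - 73.160.0.0/11 clear@11

== LOOKUPS ==
["H1","H0","H0","H2","H0"]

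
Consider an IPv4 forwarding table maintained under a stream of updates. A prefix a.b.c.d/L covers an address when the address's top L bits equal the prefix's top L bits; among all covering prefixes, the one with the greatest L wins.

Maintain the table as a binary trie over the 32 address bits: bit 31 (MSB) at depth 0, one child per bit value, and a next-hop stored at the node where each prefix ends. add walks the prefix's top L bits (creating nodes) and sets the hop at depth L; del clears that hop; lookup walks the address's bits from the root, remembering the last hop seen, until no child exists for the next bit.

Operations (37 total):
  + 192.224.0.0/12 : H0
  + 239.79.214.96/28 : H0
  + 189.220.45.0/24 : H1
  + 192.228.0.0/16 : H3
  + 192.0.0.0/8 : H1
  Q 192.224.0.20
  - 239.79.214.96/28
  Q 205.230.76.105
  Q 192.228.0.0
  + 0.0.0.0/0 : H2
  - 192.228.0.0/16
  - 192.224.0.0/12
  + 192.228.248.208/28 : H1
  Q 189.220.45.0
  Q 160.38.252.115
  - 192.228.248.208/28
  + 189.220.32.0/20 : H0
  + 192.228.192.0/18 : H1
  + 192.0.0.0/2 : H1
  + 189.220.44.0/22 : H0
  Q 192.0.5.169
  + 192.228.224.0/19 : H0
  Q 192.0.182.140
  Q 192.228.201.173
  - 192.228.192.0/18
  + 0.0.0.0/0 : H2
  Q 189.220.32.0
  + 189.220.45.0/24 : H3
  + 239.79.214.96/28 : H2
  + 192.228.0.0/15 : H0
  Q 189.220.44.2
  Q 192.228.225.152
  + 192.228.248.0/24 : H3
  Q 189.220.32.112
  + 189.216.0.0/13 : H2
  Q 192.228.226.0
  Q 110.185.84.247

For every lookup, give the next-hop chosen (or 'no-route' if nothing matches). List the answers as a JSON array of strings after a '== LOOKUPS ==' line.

Trace:
  add 192.224.0.0/12 -> H0 at depth 12
  add 239.79.214.96/28 -> H0 at depth 28
  add 189.220.45.0/24 -> H1 at depth 24
  add 192.228.0.0/16 -> H3 at depth 16
  add 192.0.0.0/8 -> H1 at depth 8
  ? 192.224.0.20  path d0:-→d1:-→d2:-→d3:-→d4:-→d5:-→d6:-→d7:-→d8:H1→d9:-→d10:-→d11:-→d12:H0→d13:-  best=H0
  - 239.79.214.96/28 clear@28
  ? 205.230.76.105  path d0:-→d1:-→d2:-→d3:-→d4:-  best=no-route
  ? 192.228.0.0  path d0:-→d1:-→d2:-→d3:-→d4:-→d5:-→d6:-→d7:-→d8:H1→d9:-→d10:-→d11:-→d12:H0→d13:-→d14:-→d15:-→d16:H3  best=H3
  add 0.0.0.0/0 -> H2 at depth 0
  - 192.228.0.0/16 clear@16
  - 192.224.0.0/12 clear@12
  add 192.228.248.208/28 -> H1 at depth 28
  ? 189.220.45.0  path d0:H2→d1:-→d2:-→d3:-→d4:-→d5:-→d6:-→d7:-→d8:-→d9:-→d10:-→d11:-→d12:-→d13:-→d14:-→d15:-→d16:-→d17:-→d18:-→d19:-→d20:-→d21:-→d22:-→d23:-→d24:H1  best=H1
  ? 160.38.252.115  path d0:H2→d1:-→d2:-→d3:-  best=H2
  - 192.228.248.208/28 clear@28
  add 189.220.32.0/20 -> H0 at depth 20
  add 192.228.192.0/18 -> H1 at depth 18
  add 192.0.0.0/2 -> H1 at depth 2
  add 189.220.44.0/22 -> H0 at depth 22
  ? 192.0.5.169  path d0:H2→d1:-→d2:H1→d3:-→d4:-→d5:-→d6:-→d7:-→d8:H1  best=H1
  add 192.228.224.0/19 -> H0 at depth 19
  ? 192.0.182.140  path d0:H2→d1:-→d2:H1→d3:-→d4:-→d5:-→d6:-→d7:-→d8:H1  best=H1
  ? 192.228.201.173  path d0:H2→d1:-→d2:H1→d3:-→d4:-→d5:-→d6:-→d7:-→d8:H1→d9:-→d10:-→d11:-→d12:-→d13:-→d14:-→d15:-→d16:-→d17:-→d18:H1  best=H1
  - 192.228.192.0/18 clear@18
  add 0.0.0.0/0 -> H2 at depth 0
  ? 189.220.32.0  path d0:H2→d1:-→d2:-→d3:-→d4:-→d5:-→d6:-→d7:-→d8:-→d9:-→d10:-→d11:-→d12:-→d13:-→d14:-→d15:-→d16:-→d17:-→d18:-→d19:-→d20:H0  best=H0
  add 189.220.45.0/24 -> H3 at depth 24
  add 239.79.214.96/28 -> H2 at depth 28
  add 192.228.0.0/15 -> H0 at depth 15
  ? 189.220.44.2  path d0:H2→d1:-→d2:-→d3:-→d4:-→d5:-→d6:-→d7:-→d8:-→d9:-→d10:-→d11:-→d12:-→d13:-→d14:-→d15:-→d16:-→d17:-→d18:-→d19:-→d20:H0→d21:-→d22:H0→d23:-  best=H0
  ? 192.228.225.152  path d0:H2→d1:-→d2:H1→d3:-→d4:-→d5:-→d6:-→d7:-→d8:H1→d9:-→d10:-→d11:-→d12:-→d13:-→d14:-→d15:H0→d16:-→d17:-→d18:-→d19:H0  best=H0
  add 192.228.248.0/24 -> H3 at depth 24
  ? 189.220.32.112  path d0:H2→d1:-→d2:-→d3:-→d4:-→d5:-→d6:-→d7:-→d8:-→d9:-→d10:-→d11:-→d12:-→d13:-→d14:-→d15:-→d16:-→d17:-→d18:-→d19:-→d20:H0  best=H0
  add 189.216.0.0/13 -> H2 at depth 13
  ? 192.228.226.0  path d0:H2→d1:-→d2:H1→d3:-→d4:-→d5:-→d6:-→d7:-→d8:H1→d9:-→d10:-→d11:-→d12:-→d13:-→d14:-→d15:H0→d16:-→d17:-→d18:-→d19:H0  best=H0
  ? 110.185.84.247  path d0:H2  best=H2

== LOOKUPS ==
["H0","no-route","H3","H1","H2","H1","H1","H1","H0","H0","H0","H0","H0","H2"]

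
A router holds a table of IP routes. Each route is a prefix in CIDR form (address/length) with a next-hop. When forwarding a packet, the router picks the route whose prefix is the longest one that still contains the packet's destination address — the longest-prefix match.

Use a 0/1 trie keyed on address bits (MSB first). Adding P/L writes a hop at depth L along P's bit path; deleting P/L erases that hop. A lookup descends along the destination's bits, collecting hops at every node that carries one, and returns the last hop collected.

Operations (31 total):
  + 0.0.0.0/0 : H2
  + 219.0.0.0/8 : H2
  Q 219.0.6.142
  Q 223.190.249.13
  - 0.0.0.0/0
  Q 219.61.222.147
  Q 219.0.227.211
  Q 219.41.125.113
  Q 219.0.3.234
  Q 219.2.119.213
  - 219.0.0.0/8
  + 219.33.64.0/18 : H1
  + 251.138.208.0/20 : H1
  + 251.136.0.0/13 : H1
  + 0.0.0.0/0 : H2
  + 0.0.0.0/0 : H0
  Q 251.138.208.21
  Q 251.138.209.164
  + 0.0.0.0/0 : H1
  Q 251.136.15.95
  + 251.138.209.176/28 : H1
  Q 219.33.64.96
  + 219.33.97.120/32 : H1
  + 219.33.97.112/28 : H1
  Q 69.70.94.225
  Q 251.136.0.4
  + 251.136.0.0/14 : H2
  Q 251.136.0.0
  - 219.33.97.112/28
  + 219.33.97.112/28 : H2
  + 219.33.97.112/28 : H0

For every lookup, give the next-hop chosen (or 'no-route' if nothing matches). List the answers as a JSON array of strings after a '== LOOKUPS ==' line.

Process each operation:
  add 0.0.0.0/0 -> H2 at depth 0
  add 219.0.0.0/8 -> H2 at depth 8
  lookup 219.0.6.142: bits 11011011 walk d0:H2→d1:-→d2:-→d3:-→d4:-→d5:-→d6:-→d7:-→d8:H2 -> H2
  lookup 223.190.249.13: bits 11011 walk d0:H2→d1:-→d2:-→d3:-→d4:-→d5:- -> H2
  - 0.0.0.0/0 clear@0
  lookup 219.61.222.147: bits 11011011 walk d0:-→d1:-→d2:-→d3:-→d4:-→d5:-→d6:-→d7:-→d8:H2 -> H2
  lookup 219.0.227.211: bits 11011011 walk d0:-→d1:-→d2:-→d3:-→d4:-→d5:-→d6:-→d7:-→d8:H2 -> H2
  lookup 219.41.125.113: bits 11011011 walk d0:-→d1:-→d2:-→d3:-→d4:-→d5:-→d6:-→d7:-→d8:H2 -> H2
  lookup 219.0.3.234: bits 11011011 walk d0:-→d1:-→d2:-→d3:-→d4:-→d5:-→d6:-→d7:-→d8:H2 -> H2
  lookup 219.2.119.213: bits 11011011 walk d0:-→d1:-→d2:-→d3:-→d4:-→d5:-→d6:-→d7:-→d8:H2 -> H2
  - 219.0.0.0/8 clear@8
  add 219.33.64.0/18 -> H1 at depth 18
  add 251.138.208.0/20 -> H1 at depth 20
  add 251.136.0.0/13 -> H1 at depth 13
  add 0.0.0.0/0 -> H2 at depth 0
  add 0.0.0.0/0 -> H0 at depth 0
  lookup 251.138.208.21: bits 11111011100010101101 walk d0:H0→d1:-→d2:-→d3:-→d4:-→d5:-→d6:-→d7:-→d8:-→d9:-→d10:-→d11:-→d12:-→d13:H1→d14:-→d15:-→d16:-→d17:-→d18:-→d19:-→d20:H1 -> H1
  lookup 251.138.209.164: bits 11111011100010101101 walk d0:H0→d1:-→d2:-→d3:-→d4:-→d5:-→d6:-→d7:-→d8:-→d9:-→d10:-→d11:-→d12:-→d13:H1→d14:-→d15:-→d16:-→d17:-→d18:-→d19:-→d20:H1 -> H1
  add 0.0.0.0/0 -> H1 at depth 0
  lookup 251.136.15.95: bits 11111011100010 walk d0:H1→d1:-→d2:-→d3:-→d4:-→d5:-→d6:-→d7:-→d8:-→d9:-→d10:-→d11:-→d12:-→d13:H1→d14:- -> H1
  add 251.138.209.176/28 -> H1 at depth 28
  lookup 219.33.64.96: bits 110110110010000101 walk d0:H1→d1:-→d2:-→d3:-→d4:-→d5:-→d6:-→d7:-→d8:-→d9:-→d10:-→d11:-→d12:-→d13:-→d14:-→d15:-→d16:-→d17:-→d18:H1 -> H1
  add 219.33.97.120/32 -> H1 at depth 32
  add 219.33.97.112/28 -> H1 at depth 28
  lookup 69.70.94.225: bits ε walk d0:H1 -> H1
  lookup 251.136.0.4: bits 11111011100010 walk d0:H1→d1:-→d2:-→d3:-→d4:-→d5:-→d6:-→d7:-→d8:-→d9:-→d10:-→d11:-→d12:-→d13:H1→d14:- -> H1
  add 251.136.0.0/14 -> H2 at depth 14
  lookup 251.136.0.0: bits 11111011100010 walk d0:H1→d1:-→d2:-→d3:-→d4:-→d5:-→d6:-→d7:-→d8:-→d9:-→d10:-→d11:-→d12:-→d13:H1→d14:H2 -> H2
  - 219.33.97.112/28 clear@28
  add 219.33.97.112/28 -> H2 at depth 28
  add 219.33.97.112/28 -> H0 at depth 28

== LOOKUPS ==
["H2","H2","H2","H2","H2","H2","H2","H1","H1","H1","H1","H1","H1","H2"]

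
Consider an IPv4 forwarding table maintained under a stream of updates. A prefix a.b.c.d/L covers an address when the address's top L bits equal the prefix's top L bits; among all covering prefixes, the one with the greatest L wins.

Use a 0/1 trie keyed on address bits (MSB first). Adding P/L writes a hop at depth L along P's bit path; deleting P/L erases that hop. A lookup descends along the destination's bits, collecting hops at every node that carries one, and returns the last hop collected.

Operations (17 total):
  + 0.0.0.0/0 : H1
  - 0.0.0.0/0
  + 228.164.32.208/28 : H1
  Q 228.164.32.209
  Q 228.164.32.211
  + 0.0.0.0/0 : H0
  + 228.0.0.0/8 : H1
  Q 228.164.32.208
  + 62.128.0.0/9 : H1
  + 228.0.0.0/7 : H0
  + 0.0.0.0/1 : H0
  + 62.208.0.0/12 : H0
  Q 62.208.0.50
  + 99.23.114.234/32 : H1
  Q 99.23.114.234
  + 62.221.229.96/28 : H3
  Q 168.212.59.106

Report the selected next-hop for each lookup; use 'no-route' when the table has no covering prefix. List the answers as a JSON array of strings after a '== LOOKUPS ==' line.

Trace:
  + 0.0.0.0/0 (H1) depth=0
  - 0.0.0.0/0 clear@0
  + 228.164.32.208/28 (H1) depth=28
  lookup 228.164.32.209: bits 1110010010100100001000001101 walk d0:-→d1:-→d2:-→d3:-→d4:-→d5:-→d6:-→d7:-→d8:-→d9:-→d10:-→d11:-→d12:-→d13:-→d14:-→d15:-→d16:-→d17:-→d18:-→d19:-→d20:-→d21:-→d22:-→d23:-→d24:-→d25:-→d26:-→d27:-→d28:H1 -> H1
  lookup 228.164.32.211: bits 1110010010100100001000001101 walk d0:-→d1:-→d2:-→d3:-→d4:-→d5:-→d6:-→d7:-→d8:-→d9:-→d10:-→d11:-→d12:-→d13:-→d14:-→d15:-→d16:-→d17:-→d18:-→d19:-→d20:-→d21:-→d22:-→d23:-→d24:-→d25:-→d26:-→d27:-→d28:H1 -> H1
  + 0.0.0.0/0 (H0) depth=0
  + 228.0.0.0/8 (H1) depth=8
  lookup 228.164.32.208: bits 1110010010100100001000001101 walk d0:H0→d1:-→d2:-→d3:-→d4:-→d5:-→d6:-→d7:-→d8:H1→d9:-→d10:-→d11:-→d12:-→d13:-→d14:-→d15:-→d16:-→d17:-→d18:-→d19:-→d20:-→d21:-→d22:-→d23:-→d24:-→d25:-→d26:-→d27:-→d28:H1 -> H1
  + 62.128.0.0/9 (H1) depth=9
  + 228.0.0.0/7 (H0) depth=7
  + 0.0.0.0/1 (H0) depth=1
  + 62.208.0.0/12 (H0) depth=12
  lookup 62.208.0.50: bits 001111101101 walk d0:H0→d1:H0→d2:-→d3:-→d4:-→d5:-→d6:-→d7:-→d8:-→d9:H1→d10:-→d11:-→d12:H0 -> H0
  + 99.23.114.234/32 (H1) depth=32
  lookup 99.23.114.234: bits 01100011000101110111001011101010 walk d0:H0→d1:H0→d2:-→d3:-→d4:-→d5:-→d6:-→d7:-→d8:-→d9:-→d10:-→d11:-→d12:-→d13:-→d14:-→d15:-→d16:-→d17:-→d18:-→d19:-→d20:-→d21:-→d22:-→d23:-→d24:-→d25:-→d26:-→d27:-→d28:-→d29:-→d30:-→d31:-→d32:H1 -> H1
  + 62.221.229.96/28 (H3) depth=28
  lookup 168.212.59.106: bits 1 walk d0:H0→d1:- -> H0

== LOOKUPS ==
["H1","H1","H1","H0","H1","H0"]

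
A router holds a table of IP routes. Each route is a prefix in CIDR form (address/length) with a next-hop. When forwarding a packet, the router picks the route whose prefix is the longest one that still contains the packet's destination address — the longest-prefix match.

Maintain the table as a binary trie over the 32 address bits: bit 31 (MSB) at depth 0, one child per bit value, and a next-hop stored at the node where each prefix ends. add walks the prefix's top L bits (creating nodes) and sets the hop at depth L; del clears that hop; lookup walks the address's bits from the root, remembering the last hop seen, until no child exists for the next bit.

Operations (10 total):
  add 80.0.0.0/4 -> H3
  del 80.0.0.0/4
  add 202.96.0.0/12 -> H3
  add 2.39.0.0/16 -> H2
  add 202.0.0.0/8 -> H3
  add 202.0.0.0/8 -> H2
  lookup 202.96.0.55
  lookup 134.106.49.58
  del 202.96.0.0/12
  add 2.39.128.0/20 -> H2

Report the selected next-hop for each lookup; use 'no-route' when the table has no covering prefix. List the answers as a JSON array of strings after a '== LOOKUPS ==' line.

Trace:
  add 80.0.0.0/4 -> H3 at depth 4
  del 80.0.0.0/4 (clear depth 4)
  add 202.96.0.0/12 -> H3 at depth 12
  add 2.39.0.0/16 -> H2 at depth 16
  add 202.0.0.0/8 -> H3 at depth 8
  add 202.0.0.0/8 -> H2 at depth 8
  lookup 202.96.0.55: bits 110010100110 walk d0:-→d1:-→d2:-→d3:-→d4:-→d5:-→d6:-→d7:-→d8:H2→d9:-→d10:-→d11:-→d12:H3 -> H3
  lookup 134.106.49.58: bits 1 walk d0:-→d1:- -> no-route
  del 202.96.0.0/12 (clear depth 12)
  add 2.39.128.0/20 -> H2 at depth 20

== LOOKUPS ==
["H3","no-route"]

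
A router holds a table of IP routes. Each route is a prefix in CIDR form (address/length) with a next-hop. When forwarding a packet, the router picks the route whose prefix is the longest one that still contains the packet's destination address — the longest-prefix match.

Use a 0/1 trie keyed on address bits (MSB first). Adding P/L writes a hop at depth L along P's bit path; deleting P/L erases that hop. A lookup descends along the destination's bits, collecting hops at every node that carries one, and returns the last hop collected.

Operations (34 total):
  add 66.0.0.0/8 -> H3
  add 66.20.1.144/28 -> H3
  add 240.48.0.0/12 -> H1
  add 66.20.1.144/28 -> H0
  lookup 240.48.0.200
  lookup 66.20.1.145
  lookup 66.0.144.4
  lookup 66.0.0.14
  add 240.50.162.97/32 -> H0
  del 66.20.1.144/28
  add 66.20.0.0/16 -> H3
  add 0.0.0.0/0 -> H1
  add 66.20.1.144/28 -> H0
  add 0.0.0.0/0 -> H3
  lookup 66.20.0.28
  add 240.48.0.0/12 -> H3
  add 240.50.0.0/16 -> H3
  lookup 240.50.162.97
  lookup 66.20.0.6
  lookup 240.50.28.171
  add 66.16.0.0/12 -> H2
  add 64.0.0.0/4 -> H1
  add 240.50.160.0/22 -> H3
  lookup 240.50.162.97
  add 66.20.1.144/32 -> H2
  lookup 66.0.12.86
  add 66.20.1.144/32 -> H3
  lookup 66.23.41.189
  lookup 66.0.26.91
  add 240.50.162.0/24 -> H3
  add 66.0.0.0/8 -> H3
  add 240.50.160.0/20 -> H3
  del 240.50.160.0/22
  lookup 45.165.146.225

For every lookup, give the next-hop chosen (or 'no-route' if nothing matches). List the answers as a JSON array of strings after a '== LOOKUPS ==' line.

Trace:
  + 66.0.0.0/8 (H3) depth=8
  + 66.20.1.144/28 (H3) depth=28
  + 240.48.0.0/12 (H1) depth=12
  + 66.20.1.144/28 (H0) depth=28
  Q 240.48.0.200: descend 111100000011 ; hops seen [H1] ; pick H1
  Q 66.20.1.145: descend 0100001000010100000000011001 ; hops seen [H3,H0] ; pick H0
  Q 66.0.144.4: descend 01000010000 ; hops seen [H3] ; pick H3
  Q 66.0.0.14: descend 01000010000 ; hops seen [H3] ; pick H3
  + 240.50.162.97/32 (H0) depth=32
  del 66.20.1.144/28 (clear depth 28)
  + 66.20.0.0/16 (H3) depth=16
  + 0.0.0.0/0 (H1) depth=0
  + 66.20.1.144/28 (H0) depth=28
  + 0.0.0.0/0 (H3) depth=0
  Q 66.20.0.28: descend 01000010000101000000000 ; hops seen [H3,H3,H3] ; pick H3
  + 240.48.0.0/12 (H3) depth=12
  + 240.50.0.0/16 (H3) depth=16
  Q 240.50.162.97: descend 11110000001100101010001001100001 ; hops seen [H3,H3,H3,H0] ; pick H0
  Q 66.20.0.6: descend 01000010000101000000000 ; hops seen [H3,H3,H3] ; pick H3
  Q 240.50.28.171: descend 1111000000110010 ; hops seen [H3,H3,H3] ; pick H3
  + 66.16.0.0/12 (H2) depth=12
  + 64.0.0.0/4 (H1) depth=4
  + 240.50.160.0/22 (H3) depth=22
  Q 240.50.162.97: descend 11110000001100101010001001100001 ; hops seen [H3,H3,H3,H3,H0] ; pick H0
  + 66.20.1.144/32 (H2) depth=32
  Q 66.0.12.86: descend 01000010000 ; hops seen [H3,H1,H3] ; pick H3
  + 66.20.1.144/32 (H3) depth=32
  Q 66.23.41.189: descend 01000010000101 ; hops seen [H3,H1,H3,H2] ; pick H2
  Q 66.0.26.91: descend 01000010000 ; hops seen [H3,H1,H3] ; pick H3
  + 240.50.162.0/24 (H3) depth=24
  + 66.0.0.0/8 (H3) depth=8
  + 240.50.160.0/20 (H3) depth=20
  del 240.50.160.0/22 (clear depth 22)
  Q 45.165.146.225: descend 0 ; hops seen [H3] ; pick H3

== LOOKUPS ==
["H1","H0","H3","H3","H3","H0","H3","H3","H0","H3","H2","H3","H3"]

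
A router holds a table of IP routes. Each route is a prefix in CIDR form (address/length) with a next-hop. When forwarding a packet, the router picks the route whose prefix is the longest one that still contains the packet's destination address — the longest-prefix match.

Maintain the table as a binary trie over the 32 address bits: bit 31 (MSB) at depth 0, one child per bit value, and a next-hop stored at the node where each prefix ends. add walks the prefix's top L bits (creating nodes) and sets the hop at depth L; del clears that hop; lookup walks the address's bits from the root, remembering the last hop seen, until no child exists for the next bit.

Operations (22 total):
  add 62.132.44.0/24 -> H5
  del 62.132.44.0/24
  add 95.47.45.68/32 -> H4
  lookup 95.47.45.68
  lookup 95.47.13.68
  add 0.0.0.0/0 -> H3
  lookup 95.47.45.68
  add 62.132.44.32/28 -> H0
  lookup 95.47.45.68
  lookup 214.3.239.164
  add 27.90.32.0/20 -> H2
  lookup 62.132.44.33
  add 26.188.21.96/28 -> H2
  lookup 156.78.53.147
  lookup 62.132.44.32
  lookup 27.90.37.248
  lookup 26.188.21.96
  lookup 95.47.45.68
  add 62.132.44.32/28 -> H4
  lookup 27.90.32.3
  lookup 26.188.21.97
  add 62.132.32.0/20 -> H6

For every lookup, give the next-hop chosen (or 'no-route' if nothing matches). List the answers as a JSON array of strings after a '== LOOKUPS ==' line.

Apply in order:
  add 62.132.44.0/24 -> H5 at depth 24
  - 62.132.44.0/24 clear@24
  add 95.47.45.68/32 -> H4 at depth 32
  Q 95.47.45.68: descend 01011111001011110010110101000100 ; hops seen [H4] ; pick H4
  Q 95.47.13.68: descend 010111110010111100 ; hops seen [∅] ; pick no-route
  add 0.0.0.0/0 -> H3 at depth 0
  Q 95.47.45.68: descend 01011111001011110010110101000100 ; hops seen [H3,H4] ; pick H4
  add 62.132.44.32/28 -> H0 at depth 28
  Q 95.47.45.68: descend 01011111001011110010110101000100 ; hops seen [H3,H4] ; pick H4
  Q 214.3.239.164: descend ε ; hops seen [H3] ; pick H3
  add 27.90.32.0/20 -> H2 at depth 20
  Q 62.132.44.33: descend 0011111010000100001011000010 ; hops seen [H3,H0] ; pick H0
  add 26.188.21.96/28 -> H2 at depth 28
  Q 156.78.53.147: descend ε ; hops seen [H3] ; pick H3
  Q 62.132.44.32: descend 0011111010000100001011000010 ; hops seen [H3,H0] ; pick H0
  Q 27.90.37.248: descend 00011011010110100010 ; hops seen [H3,H2] ; pick H2
  Q 26.188.21.96: descend 0001101010111100000101010110 ; hops seen [H3,H2] ; pick H2
  Q 95.47.45.68: descend 01011111001011110010110101000100 ; hops seen [H3,H4] ; pick H4
  add 62.132.44.32/28 -> H4 at depth 28
  Q 27.90.32.3: descend 00011011010110100010 ; hops seen [H3,H2] ; pick H2
  Q 26.188.21.97: descend 0001101010111100000101010110 ; hops seen [H3,H2] ; pick H2
  add 62.132.32.0/20 -> H6 at depth 20

== LOOKUPS ==
["H4","no-route","H4","H4","H3","H0","H3","H0","H2","H2","H4","H2","H2"]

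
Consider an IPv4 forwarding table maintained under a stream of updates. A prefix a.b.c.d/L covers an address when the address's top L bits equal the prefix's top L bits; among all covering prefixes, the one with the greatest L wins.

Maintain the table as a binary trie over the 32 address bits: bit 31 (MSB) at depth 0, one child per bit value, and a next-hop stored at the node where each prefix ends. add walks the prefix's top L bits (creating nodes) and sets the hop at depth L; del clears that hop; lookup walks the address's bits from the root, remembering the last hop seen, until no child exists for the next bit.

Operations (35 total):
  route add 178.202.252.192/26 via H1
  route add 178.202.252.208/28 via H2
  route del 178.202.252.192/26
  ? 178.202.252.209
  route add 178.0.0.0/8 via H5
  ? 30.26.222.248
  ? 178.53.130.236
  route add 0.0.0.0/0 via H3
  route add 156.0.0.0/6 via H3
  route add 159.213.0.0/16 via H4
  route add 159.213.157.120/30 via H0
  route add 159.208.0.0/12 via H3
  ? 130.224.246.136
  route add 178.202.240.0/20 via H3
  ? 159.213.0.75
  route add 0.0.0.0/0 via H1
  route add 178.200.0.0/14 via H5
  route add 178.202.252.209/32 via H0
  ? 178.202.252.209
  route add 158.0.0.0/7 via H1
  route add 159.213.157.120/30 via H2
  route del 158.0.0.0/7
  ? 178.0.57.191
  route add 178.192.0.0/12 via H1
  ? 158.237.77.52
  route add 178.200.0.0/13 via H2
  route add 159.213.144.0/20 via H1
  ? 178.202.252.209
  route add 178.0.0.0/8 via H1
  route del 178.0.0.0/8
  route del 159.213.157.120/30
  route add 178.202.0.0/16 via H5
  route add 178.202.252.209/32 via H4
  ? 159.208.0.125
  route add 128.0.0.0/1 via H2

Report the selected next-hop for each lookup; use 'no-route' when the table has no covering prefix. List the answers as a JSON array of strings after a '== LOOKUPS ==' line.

Apply in order:
  add 178.202.252.192/26 -> H1 at depth 26
  add 178.202.252.208/28 -> H2 at depth 28
  - 178.202.252.192/26 clear@26
  lookup 178.202.252.209: bits 1011001011001010111111001101 walk d0:-→d1:-→d2:-→d3:-→d4:-→d5:-→d6:-→d7:-→d8:-→d9:-→d10:-→d11:-→d12:-→d13:-→d14:-→d15:-→d16:-→d17:-→d18:-→d19:-→d20:-→d21:-→d22:-→d23:-→d24:-→d25:-→d26:-→d27:-→d28:H2 -> H2
  add 178.0.0.0/8 -> H5 at depth 8
  lookup 30.26.222.248: bits ε walk d0:- -> no-route
  lookup 178.53.130.236: bits 10110010 walk d0:-→d1:-→d2:-→d3:-→d4:-→d5:-→d6:-→d7:-→d8:H5 -> H5
  add 0.0.0.0/0 -> H3 at depth 0
  add 156.0.0.0/6 -> H3 at depth 6
  add 159.213.0.0/16 -> H4 at depth 16
  add 159.213.157.120/30 -> H0 at depth 30
  add 159.208.0.0/12 -> H3 at depth 12
  lookup 130.224.246.136: bits 100 walk d0:H3→d1:-→d2:-→d3:- -> H3
  add 178.202.240.0/20 -> H3 at depth 20
  lookup 159.213.0.75: bits 1001111111010101 walk d0:H3→d1:-→d2:-→d3:-→d4:-→d5:-→d6:H3→d7:-→d8:-→d9:-→d10:-→d11:-→d12:H3→d13:-→d14:-→d15:-→d16:H4 -> H4
  add 0.0.0.0/0 -> H1 at depth 0
  add 178.200.0.0/14 -> H5 at depth 14
  add 178.202.252.209/32 -> H0 at depth 32
  lookup 178.202.252.209: bits 10110010110010101111110011010001 walk d0:H1→d1:-→d2:-→d3:-→d4:-→d5:-→d6:-→d7:-→d8:H5→d9:-→d10:-→d11:-→d12:-→d13:-→d14:H5→d15:-→d16:-→d17:-→d18:-→d19:-→d20:H3→d21:-→d22:-→d23:-→d24:-→d25:-→d26:-→d27:-→d28:H2→d29:-→d30:-→d31:-→d32:H0 -> H0
  add 158.0.0.0/7 -> H1 at depth 7
  add 159.213.157.120/30 -> H2 at depth 30
  - 158.0.0.0/7 clear@7
  lookup 178.0.57.191: bits 10110010 walk d0:H1→d1:-→d2:-→d3:-→d4:-→d5:-→d6:-→d7:-→d8:H5 -> H5
  add 178.192.0.0/12 -> H1 at depth 12
  lookup 158.237.77.52: bits 1001111 walk d0:H1→d1:-→d2:-→d3:-→d4:-→d5:-→d6:H3→d7:- -> H3
  add 178.200.0.0/13 -> H2 at depth 13
  add 159.213.144.0/20 -> H1 at depth 20
  lookup 178.202.252.209: bits 10110010110010101111110011010001 walk d0:H1→d1:-→d2:-→d3:-→d4:-→d5:-→d6:-→d7:-→d8:H5→d9:-→d10:-→d11:-→d12:H1→d13:H2→d14:H5→d15:-→d16:-→d17:-→d18:-→d19:-→d20:H3→d21:-→d22:-→d23:-→d24:-→d25:-→d26:-→d27:-→d28:H2→d29:-→d30:-→d31:-→d32:H0 -> H0
  add 178.0.0.0/8 -> H1 at depth 8
  - 178.0.0.0/8 clear@8
  - 159.213.157.120/30 clear@30
  add 178.202.0.0/16 -> H5 at depth 16
  add 178.202.252.209/32 -> H4 at depth 32
  lookup 159.208.0.125: bits 1001111111010 walk d0:H1→d1:-→d2:-→d3:-→d4:-→d5:-→d6:H3→d7:-→d8:-→d9:-→d10:-→d11:-→d12:H3→d13:- -> H3
  add 128.0.0.0/1 -> H2 at depth 1

== LOOKUPS ==
["H2","no-route","H5","H3","H4","H0","H5","H3","H0","H3"]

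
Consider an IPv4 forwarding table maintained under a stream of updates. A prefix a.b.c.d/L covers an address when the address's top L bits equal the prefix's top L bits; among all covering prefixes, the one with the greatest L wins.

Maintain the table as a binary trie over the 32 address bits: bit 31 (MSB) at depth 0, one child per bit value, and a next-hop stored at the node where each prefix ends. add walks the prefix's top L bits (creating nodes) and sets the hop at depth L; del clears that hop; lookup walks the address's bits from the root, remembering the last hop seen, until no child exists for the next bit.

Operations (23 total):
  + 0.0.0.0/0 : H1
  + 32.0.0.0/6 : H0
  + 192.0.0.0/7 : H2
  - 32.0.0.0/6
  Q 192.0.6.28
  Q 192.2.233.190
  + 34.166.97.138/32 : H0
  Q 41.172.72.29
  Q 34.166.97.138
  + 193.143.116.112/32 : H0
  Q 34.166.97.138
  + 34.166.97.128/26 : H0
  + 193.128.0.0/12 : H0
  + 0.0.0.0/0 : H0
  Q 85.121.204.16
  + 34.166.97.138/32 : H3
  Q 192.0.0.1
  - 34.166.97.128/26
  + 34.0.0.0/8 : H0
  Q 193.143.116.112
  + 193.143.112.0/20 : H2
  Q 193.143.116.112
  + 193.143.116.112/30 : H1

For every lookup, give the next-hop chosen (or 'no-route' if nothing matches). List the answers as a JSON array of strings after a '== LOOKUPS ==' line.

Apply in order:
  + 0.0.0.0/0 (H1) depth=0
  + 32.0.0.0/6 (H0) depth=6
  + 192.0.0.0/7 (H2) depth=7
  - 32.0.0.0/6 clear@6
  Q 192.0.6.28: descend 1100000 ; hops seen [H1,H2] ; pick H2
  Q 192.2.233.190: descend 1100000 ; hops seen [H1,H2] ; pick H2
  + 34.166.97.138/32 (H0) depth=32
  Q 41.172.72.29: descend 0010 ; hops seen [H1] ; pick H1
  Q 34.166.97.138: descend 00100010101001100110000110001010 ; hops seen [H1,H0] ; pick H0
  + 193.143.116.112/32 (H0) depth=32
  Q 34.166.97.138: descend 00100010101001100110000110001010 ; hops seen [H1,H0] ; pick H0
  + 34.166.97.128/26 (H0) depth=26
  + 193.128.0.0/12 (H0) depth=12
  + 0.0.0.0/0 (H0) depth=0
  Q 85.121.204.16: descend 0 ; hops seen [H0] ; pick H0
  + 34.166.97.138/32 (H3) depth=32
  Q 192.0.0.1: descend 1100000 ; hops seen [H0,H2] ; pick H2
  - 34.166.97.128/26 clear@26
  + 34.0.0.0/8 (H0) depth=8
  Q 193.143.116.112: descend 11000001100011110111010001110000 ; hops seen [H0,H2,H0,H0] ; pick H0
  + 193.143.112.0/20 (H2) depth=20
  Q 193.143.116.112: descend 11000001100011110111010001110000 ; hops seen [H0,H2,H0,H2,H0] ; pick H0
  + 193.143.116.112/30 (H1) depth=30

== LOOKUPS ==
["H2","H2","H1","H0","H0","H0","H2","H0","H0"]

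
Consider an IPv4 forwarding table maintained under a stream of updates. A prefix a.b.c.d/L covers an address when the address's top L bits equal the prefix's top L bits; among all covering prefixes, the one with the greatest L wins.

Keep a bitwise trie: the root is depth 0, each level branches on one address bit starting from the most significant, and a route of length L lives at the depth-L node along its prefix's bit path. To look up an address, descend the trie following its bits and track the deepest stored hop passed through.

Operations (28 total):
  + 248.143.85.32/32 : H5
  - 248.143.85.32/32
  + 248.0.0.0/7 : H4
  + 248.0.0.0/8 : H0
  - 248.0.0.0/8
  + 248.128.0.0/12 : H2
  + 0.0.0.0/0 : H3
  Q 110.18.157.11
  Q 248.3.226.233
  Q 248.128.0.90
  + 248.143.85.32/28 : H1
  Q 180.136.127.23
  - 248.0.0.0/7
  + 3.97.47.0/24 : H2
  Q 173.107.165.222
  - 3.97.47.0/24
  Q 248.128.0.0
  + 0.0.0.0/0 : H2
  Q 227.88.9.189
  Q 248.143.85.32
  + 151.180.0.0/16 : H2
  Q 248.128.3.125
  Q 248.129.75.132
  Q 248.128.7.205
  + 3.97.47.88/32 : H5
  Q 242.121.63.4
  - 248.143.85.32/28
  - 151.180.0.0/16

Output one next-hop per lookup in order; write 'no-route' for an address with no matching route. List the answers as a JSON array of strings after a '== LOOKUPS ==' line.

Trace:
  add 248.143.85.32/32 -> H5 at depth 32
  del 248.143.85.32/32 (clear depth 32)
  add 248.0.0.0/7 -> H4 at depth 7
  add 248.0.0.0/8 -> H0 at depth 8
  del 248.0.0.0/8 (clear depth 8)
  add 248.128.0.0/12 -> H2 at depth 12
  add 0.0.0.0/0 -> H3 at depth 0
  ? 110.18.157.11  path d0:H3  best=H3
  ? 248.3.226.233  path d0:H3→d1:-→d2:-→d3:-→d4:-→d5:-→d6:-→d7:H4→d8:-  best=H4
  ? 248.128.0.90  path d0:H3→d1:-→d2:-→d3:-→d4:-→d5:-→d6:-→d7:H4→d8:-→d9:-→d10:-→d11:-→d12:H2  best=H2
  add 248.143.85.32/28 -> H1 at depth 28
  ? 180.136.127.23  path d0:H3→d1:-  best=H3
  del 248.0.0.0/7 (clear depth 7)
  add 3.97.47.0/24 -> H2 at depth 24
  ? 173.107.165.222  path d0:H3→d1:-  best=H3
  del 3.97.47.0/24 (clear depth 24)
  ? 248.128.0.0  path d0:H3→d1:-→d2:-→d3:-→d4:-→d5:-→d6:-→d7:-→d8:-→d9:-→d10:-→d11:-→d12:H2  best=H2
  add 0.0.0.0/0 -> H2 at depth 0
  ? 227.88.9.189  path d0:H2→d1:-→d2:-→d3:-  best=H2
  ? 248.143.85.32  path d0:H2→d1:-→d2:-→d3:-→d4:-→d5:-→d6:-→d7:-→d8:-→d9:-→d10:-→d11:-→d12:H2→d13:-→d14:-→d15:-→d16:-→d17:-→d18:-→d19:-→d20:-→d21:-→d22:-→d23:-→d24:-→d25:-→d26:-→d27:-→d28:H1→d29:-→d30:-→d31:-→d32:-  best=H1
  add 151.180.0.0/16 -> H2 at depth 16
  ? 248.128.3.125  path d0:H2→d1:-→d2:-→d3:-→d4:-→d5:-→d6:-→d7:-→d8:-→d9:-→d10:-→d11:-→d12:H2  best=H2
  ? 248.129.75.132  path d0:H2→d1:-→d2:-→d3:-→d4:-→d5:-→d6:-→d7:-→d8:-→d9:-→d10:-→d11:-→d12:H2  best=H2
  ? 248.128.7.205  path d0:H2→d1:-→d2:-→d3:-→d4:-→d5:-→d6:-→d7:-→d8:-→d9:-→d10:-→d11:-→d12:H2  best=H2
  add 3.97.47.88/32 -> H5 at depth 32
  ? 242.121.63.4  path d0:H2→d1:-→d2:-→d3:-→d4:-  best=H2
  del 248.143.85.32/28 (clear depth 28)
  del 151.180.0.0/16 (clear depth 16)

== LOOKUPS ==
["H3","H4","H2","H3","H3","H2","H2","H1","H2","H2","H2","H2"]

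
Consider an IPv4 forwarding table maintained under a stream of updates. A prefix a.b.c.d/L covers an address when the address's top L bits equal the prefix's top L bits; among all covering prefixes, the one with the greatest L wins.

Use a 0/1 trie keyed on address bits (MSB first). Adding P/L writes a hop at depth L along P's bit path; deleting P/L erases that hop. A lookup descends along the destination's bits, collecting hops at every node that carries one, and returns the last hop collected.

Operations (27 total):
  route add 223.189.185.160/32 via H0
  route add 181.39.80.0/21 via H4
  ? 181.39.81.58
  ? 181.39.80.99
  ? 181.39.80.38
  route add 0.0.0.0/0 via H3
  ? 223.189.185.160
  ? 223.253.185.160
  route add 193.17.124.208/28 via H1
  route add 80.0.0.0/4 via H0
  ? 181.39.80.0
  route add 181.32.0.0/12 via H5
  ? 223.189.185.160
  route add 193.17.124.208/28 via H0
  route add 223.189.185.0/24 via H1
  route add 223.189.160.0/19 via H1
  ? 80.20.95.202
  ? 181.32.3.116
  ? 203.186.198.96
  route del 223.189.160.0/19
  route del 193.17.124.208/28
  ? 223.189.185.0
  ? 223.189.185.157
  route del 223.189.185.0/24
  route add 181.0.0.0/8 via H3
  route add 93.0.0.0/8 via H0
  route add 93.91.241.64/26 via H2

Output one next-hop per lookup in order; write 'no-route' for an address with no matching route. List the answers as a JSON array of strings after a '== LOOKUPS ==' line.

Trace:
  + 223.189.185.160/32 (H0) depth=32
  + 181.39.80.0/21 (H4) depth=21
  lookup 181.39.81.58: bits 101101010010011101010 walk d0:-→d1:-→d2:-→d3:-→d4:-→d5:-→d6:-→d7:-→d8:-→d9:-→d10:-→d11:-→d12:-→d13:-→d14:-→d15:-→d16:-→d17:-→d18:-→d19:-→d20:-→d21:H4 -> H4
  lookup 181.39.80.99: bits 101101010010011101010 walk d0:-→d1:-→d2:-→d3:-→d4:-→d5:-→d6:-→d7:-→d8:-→d9:-→d10:-→d11:-→d12:-→d13:-→d14:-→d15:-→d16:-→d17:-→d18:-→d19:-→d20:-→d21:H4 -> H4
  lookup 181.39.80.38: bits 101101010010011101010 walk d0:-→d1:-→d2:-→d3:-→d4:-→d5:-→d6:-→d7:-→d8:-→d9:-→d10:-→d11:-→d12:-→d13:-→d14:-→d15:-→d16:-→d17:-→d18:-→d19:-→d20:-→d21:H4 -> H4
  + 0.0.0.0/0 (H3) depth=0
  lookup 223.189.185.160: bits 11011111101111011011100110100000 walk d0:H3→d1:-→d2:-→d3:-→d4:-→d5:-→d6:-→d7:-→d8:-→d9:-→d10:-→d11:-→d12:-→d13:-→d14:-→d15:-→d16:-→d17:-→d18:-→d19:-→d20:-→d21:-→d22:-→d23:-→d24:-→d25:-→d26:-→d27:-→d28:-→d29:-→d30:-→d31:-→d32:H0 -> H0
  lookup 223.253.185.160: bits 110111111 walk d0:H3→d1:-→d2:-→d3:-→d4:-→d5:-→d6:-→d7:-→d8:-→d9:- -> H3
  + 193.17.124.208/28 (H1) depth=28
  + 80.0.0.0/4 (H0) depth=4
  lookup 181.39.80.0: bits 101101010010011101010 walk d0:H3→d1:-→d2:-→d3:-→d4:-→d5:-→d6:-→d7:-→d8:-→d9:-→d10:-→d11:-→d12:-→d13:-→d14:-→d15:-→d16:-→d17:-→d18:-→d19:-→d20:-→d21:H4 -> H4
  + 181.32.0.0/12 (H5) depth=12
  lookup 223.189.185.160: bits 11011111101111011011100110100000 walk d0:H3→d1:-→d2:-→d3:-→d4:-→d5:-→d6:-→d7:-→d8:-→d9:-→d10:-→d11:-→d12:-→d13:-→d14:-→d15:-→d16:-→d17:-→d18:-→d19:-→d20:-→d21:-→d22:-→d23:-→d24:-→d25:-→d26:-→d27:-→d28:-→d29:-→d30:-→d31:-→d32:H0 -> H0
  + 193.17.124.208/28 (H0) depth=28
  + 223.189.185.0/24 (H1) depth=24
  + 223.189.160.0/19 (H1) depth=19
  lookup 80.20.95.202: bits 0101 walk d0:H3→d1:-→d2:-→d3:-→d4:H0 -> H0
  lookup 181.32.3.116: bits 1011010100100 walk d0:H3→d1:-→d2:-→d3:-→d4:-→d5:-→d6:-→d7:-→d8:-→d9:-→d10:-→d11:-→d12:H5→d13:- -> H5
  lookup 203.186.198.96: bits 1100 walk d0:H3→d1:-→d2:-→d3:-→d4:- -> H3
  del 223.189.160.0/19 (clear depth 19)
  del 193.17.124.208/28 (clear depth 28)
  lookup 223.189.185.0: bits 110111111011110110111001 walk d0:H3→d1:-→d2:-→d3:-→d4:-→d5:-→d6:-→d7:-→d8:-→d9:-→d10:-→d11:-→d12:-→d13:-→d14:-→d15:-→d16:-→d17:-→d18:-→d19:-→d20:-→d21:-→d22:-→d23:-→d24:H1 -> H1
  lookup 223.189.185.157: bits 11011111101111011011100110 walk d0:H3→d1:-→d2:-→d3:-→d4:-→d5:-→d6:-→d7:-→d8:-→d9:-→d10:-→d11:-→d12:-→d13:-→d14:-→d15:-→d16:-→d17:-→d18:-→d19:-→d20:-→d21:-→d22:-→d23:-→d24:H1→d25:-→d26:- -> H1
  del 223.189.185.0/24 (clear depth 24)
  + 181.0.0.0/8 (H3) depth=8
  + 93.0.0.0/8 (H0) depth=8
  + 93.91.241.64/26 (H2) depth=26

== LOOKUPS ==
["H4","H4","H4","H0","H3","H4","H0","H0","H5","H3","H1","H1"]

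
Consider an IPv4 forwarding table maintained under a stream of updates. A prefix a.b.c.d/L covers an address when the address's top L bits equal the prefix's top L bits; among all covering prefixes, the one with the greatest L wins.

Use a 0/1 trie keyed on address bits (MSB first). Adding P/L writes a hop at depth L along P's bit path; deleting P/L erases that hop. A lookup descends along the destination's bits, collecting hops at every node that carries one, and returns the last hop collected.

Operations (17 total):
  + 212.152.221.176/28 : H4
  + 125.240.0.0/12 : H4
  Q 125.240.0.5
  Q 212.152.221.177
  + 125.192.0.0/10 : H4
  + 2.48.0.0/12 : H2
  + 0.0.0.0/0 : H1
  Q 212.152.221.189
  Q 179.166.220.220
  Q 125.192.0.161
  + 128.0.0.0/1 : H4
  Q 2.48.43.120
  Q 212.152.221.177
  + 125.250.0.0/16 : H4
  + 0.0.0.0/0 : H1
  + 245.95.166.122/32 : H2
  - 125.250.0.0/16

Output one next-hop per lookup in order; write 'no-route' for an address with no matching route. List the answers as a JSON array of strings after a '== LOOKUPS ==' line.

Trace:
  add 212.152.221.176/28 -> H4 at depth 28
  add 125.240.0.0/12 -> H4 at depth 12
  Q 125.240.0.5: descend 011111011111 ; hops seen [H4] ; pick H4
  Q 212.152.221.177: descend 1101010010011000110111011011 ; hops seen [H4] ; pick H4
  add 125.192.0.0/10 -> H4 at depth 10
  add 2.48.0.0/12 -> H2 at depth 12
  add 0.0.0.0/0 -> H1 at depth 0
  Q 212.152.221.189: descend 1101010010011000110111011011 ; hops seen [H1,H4] ; pick H4
  Q 179.166.220.220: descend 1 ; hops seen [H1] ; pick H1
  Q 125.192.0.161: descend 0111110111 ; hops seen [H1,H4] ; pick H4
  add 128.0.0.0/1 -> H4 at depth 1
  Q 2.48.43.120: descend 000000100011 ; hops seen [H1,H2] ; pick H2
  Q 212.152.221.177: descend 1101010010011000110111011011 ; hops seen [H1,H4,H4] ; pick H4
  add 125.250.0.0/16 -> H4 at depth 16
  add 0.0.0.0/0 -> H1 at depth 0
  add 245.95.166.122/32 -> H2 at depth 32
  del 125.250.0.0/16 (clear depth 16)

== LOOKUPS ==
["H4","H4","H4","H1","H4","H2","H4"]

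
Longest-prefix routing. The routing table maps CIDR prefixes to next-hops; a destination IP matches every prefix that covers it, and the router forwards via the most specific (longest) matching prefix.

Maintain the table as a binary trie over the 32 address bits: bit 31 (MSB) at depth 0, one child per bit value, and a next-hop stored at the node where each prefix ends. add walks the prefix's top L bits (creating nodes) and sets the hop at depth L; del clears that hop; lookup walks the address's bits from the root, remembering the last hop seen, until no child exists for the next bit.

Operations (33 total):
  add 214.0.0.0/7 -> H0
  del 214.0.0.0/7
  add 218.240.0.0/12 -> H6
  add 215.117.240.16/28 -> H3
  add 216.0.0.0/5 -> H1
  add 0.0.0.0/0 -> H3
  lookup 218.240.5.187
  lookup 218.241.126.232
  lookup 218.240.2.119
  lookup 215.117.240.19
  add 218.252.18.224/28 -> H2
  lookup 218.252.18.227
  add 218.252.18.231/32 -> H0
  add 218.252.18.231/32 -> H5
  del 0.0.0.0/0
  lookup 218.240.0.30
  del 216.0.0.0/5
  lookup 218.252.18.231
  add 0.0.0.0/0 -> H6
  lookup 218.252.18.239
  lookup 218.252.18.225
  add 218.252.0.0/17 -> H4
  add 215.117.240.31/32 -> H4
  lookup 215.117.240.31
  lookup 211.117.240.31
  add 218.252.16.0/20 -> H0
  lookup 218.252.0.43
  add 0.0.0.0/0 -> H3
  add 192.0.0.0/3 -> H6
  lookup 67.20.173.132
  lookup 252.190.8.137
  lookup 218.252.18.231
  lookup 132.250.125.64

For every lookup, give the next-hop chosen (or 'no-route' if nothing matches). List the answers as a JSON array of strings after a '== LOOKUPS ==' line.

Apply in order:
  + 214.0.0.0/7 (H0) depth=7
  - 214.0.0.0/7 clear@7
  + 218.240.0.0/12 (H6) depth=12
  + 215.117.240.16/28 (H3) depth=28
  + 216.0.0.0/5 (H1) depth=5
  + 0.0.0.0/0 (H3) depth=0
  Q 218.240.5.187: descend 110110101111 ; hops seen [H3,H1,H6] ; pick H6
  Q 218.241.126.232: descend 110110101111 ; hops seen [H3,H1,H6] ; pick H6
  Q 218.240.2.119: descend 110110101111 ; hops seen [H3,H1,H6] ; pick H6
  Q 215.117.240.19: descend 1101011101110101111100000001 ; hops seen [H3,H3] ; pick H3
  + 218.252.18.224/28 (H2) depth=28
  Q 218.252.18.227: descend 1101101011111100000100101110 ; hops seen [H3,H1,H6,H2] ; pick H2
  + 218.252.18.231/32 (H0) depth=32
  + 218.252.18.231/32 (H5) depth=32
  - 0.0.0.0/0 clear@0
  Q 218.240.0.30: descend 110110101111 ; hops seen [H1,H6] ; pick H6
  - 216.0.0.0/5 clear@5
  Q 218.252.18.231: descend 11011010111111000001001011100111 ; hops seen [H6,H2,H5] ; pick H5
  + 0.0.0.0/0 (H6) depth=0
  Q 218.252.18.239: descend 1101101011111100000100101110 ; hops seen [H6,H6,H2] ; pick H2
  Q 218.252.18.225: descend 11011010111111000001001011100 ; hops seen [H6,H6,H2] ; pick H2
  + 218.252.0.0/17 (H4) depth=17
  + 215.117.240.31/32 (H4) depth=32
  Q 215.117.240.31: descend 11010111011101011111000000011111 ; hops seen [H6,H3,H4] ; pick H4
  Q 211.117.240.31: descend 11010 ; hops seen [H6] ; pick H6
  + 218.252.16.0/20 (H0) depth=20
  Q 218.252.0.43: descend 1101101011111100000 ; hops seen [H6,H6,H4] ; pick H4
  + 0.0.0.0/0 (H3) depth=0
  + 192.0.0.0/3 (H6) depth=3
  Q 67.20.173.132: descend ε ; hops seen [H3] ; pick H3
  Q 252.190.8.137: descend 11 ; hops seen [H3] ; pick H3
  Q 218.252.18.231: descend 11011010111111000001001011100111 ; hops seen [H3,H6,H6,H4,H0,H2,H5] ; pick H5
  Q 132.250.125.64: descend 1 ; hops seen [H3] ; pick H3

== LOOKUPS ==
["H6","H6","H6","H3","H2","H6","H5","H2","H2","H4","H6","H4","H3","H3","H5","H3"]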